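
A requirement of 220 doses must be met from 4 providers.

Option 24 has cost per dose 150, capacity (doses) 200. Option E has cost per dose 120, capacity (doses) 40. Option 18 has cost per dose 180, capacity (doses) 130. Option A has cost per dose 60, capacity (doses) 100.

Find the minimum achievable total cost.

Use providers in increasing cost order.
Take 100 from Option A at 60 — need 120 more.
Option E at 120: take all 40 doses — 80 still needed.
Option 24 (150): take the remaining 80 — done.
Option 18: unused.
Cost = 100×60 + 40×120 + 80×150 = 22800.

22800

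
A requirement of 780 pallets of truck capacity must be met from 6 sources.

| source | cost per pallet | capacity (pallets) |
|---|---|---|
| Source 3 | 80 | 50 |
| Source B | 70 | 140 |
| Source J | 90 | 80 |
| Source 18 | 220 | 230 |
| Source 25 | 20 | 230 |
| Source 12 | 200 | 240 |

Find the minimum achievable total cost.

Cheapest first:
Source 25 (20): use full 230 ; 550 pallets to go.
Source B (70): use full 140 ; 410 pallets to go.
Take 50 from Source 3 at 80 ; need 360 more.
Take 80 from Source J at 90 ; need 280 more.
Source 12 (200): use full 240 ; 40 pallets to go.
Source 18 at 220: take 40 of its 230 ; requirement met.
Cost = 230×20 + 140×70 + 50×80 + 80×90 + 240×200 + 40×220 = 82400.

82400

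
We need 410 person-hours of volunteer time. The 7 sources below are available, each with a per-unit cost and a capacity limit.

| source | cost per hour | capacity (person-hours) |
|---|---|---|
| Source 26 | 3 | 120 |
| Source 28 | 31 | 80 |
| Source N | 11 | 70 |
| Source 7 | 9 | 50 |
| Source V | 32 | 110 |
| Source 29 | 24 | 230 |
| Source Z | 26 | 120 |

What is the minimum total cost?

5660

Cheapest first:
Take 120 from Source 26 at 3 → need 290 more.
Source 7 at 9: take all 50 person-hours → 240 still needed.
Take 70 from Source N at 11 → need 170 more.
Take 170 from Source 29 at 24 to finish.
Source Z, Source 28, Source V: unused.
Cost = 120×3 + 50×9 + 70×11 + 170×24 = 5660.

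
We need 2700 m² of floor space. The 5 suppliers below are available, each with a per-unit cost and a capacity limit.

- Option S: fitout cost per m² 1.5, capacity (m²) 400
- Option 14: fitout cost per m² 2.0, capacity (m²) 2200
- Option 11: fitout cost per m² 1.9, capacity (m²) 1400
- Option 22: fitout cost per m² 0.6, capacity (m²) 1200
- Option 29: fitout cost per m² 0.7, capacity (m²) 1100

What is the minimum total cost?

Cheapest first:
Option 22 at 0.6: take all 1200 m² → 1500 still needed.
Take 1100 from Option 29 at 0.7 → need 400 more.
Option S (1.5): use full 400 → 0 m² to go.
Option 11, Option 14: unused.
Cost = 1200×0.6 + 1100×0.7 + 400×1.5 = 2090.

2090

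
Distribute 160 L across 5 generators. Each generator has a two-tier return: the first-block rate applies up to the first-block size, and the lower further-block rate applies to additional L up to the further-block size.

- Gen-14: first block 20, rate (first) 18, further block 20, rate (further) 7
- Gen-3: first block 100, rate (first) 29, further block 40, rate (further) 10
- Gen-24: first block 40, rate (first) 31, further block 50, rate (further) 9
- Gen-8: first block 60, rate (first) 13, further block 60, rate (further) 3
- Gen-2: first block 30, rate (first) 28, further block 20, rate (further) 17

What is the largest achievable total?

4700

Rank every tier by rate: Gen-24/tier1 31 > Gen-3/tier1 29 > Gen-2/tier1 28 > Gen-14/tier1 18 > Gen-2/tier2 17 > Gen-8/tier1 13 > Gen-3/tier2 10 > Gen-24/tier2 9 > Gen-14/tier2 7 > Gen-8/tier2 3.
Gen-24 tier1 at 31: fill all 40 ; 120 left.
Gen-3 tier1 at 29: fill all 100 ; 20 left.
20 remain; put them into Gen-2 tier1 at 28.
Total = 31×40 + 29×100 + 28×20 = 4700.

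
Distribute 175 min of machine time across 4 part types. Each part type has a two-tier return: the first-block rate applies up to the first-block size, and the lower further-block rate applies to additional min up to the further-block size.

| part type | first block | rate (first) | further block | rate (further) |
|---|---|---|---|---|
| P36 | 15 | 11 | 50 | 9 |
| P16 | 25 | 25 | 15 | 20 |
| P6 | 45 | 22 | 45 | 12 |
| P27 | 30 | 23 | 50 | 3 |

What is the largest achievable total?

Order all 8 blocks by rate: P16/first 25 > P27/first 23 > P6/first 22 > P16/second 20 > P6/second 12 > P36/first 11 > P36/second 9 > P27/second 3.
Fill P16 first block (25 at 25) ; 150 left.
Fill P27 first block (30 at 23) ; 120 left.
P6/first (22): +45 ; 75 left.
P16/second (20): +15 ; 60 left.
Fill P6 second block (45 at 12) ; 15 left.
Fill P36 first block (15 at 11) ; 0 left.
Total = 25×25 + 23×30 + 22×45 + 20×15 + 12×45 + 11×15 = 3310.

3310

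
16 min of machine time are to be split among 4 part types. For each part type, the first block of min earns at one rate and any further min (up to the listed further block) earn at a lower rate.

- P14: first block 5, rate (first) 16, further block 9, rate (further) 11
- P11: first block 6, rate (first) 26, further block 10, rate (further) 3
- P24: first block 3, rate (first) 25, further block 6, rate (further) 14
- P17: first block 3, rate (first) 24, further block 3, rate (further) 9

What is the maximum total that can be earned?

Rank every tier by rate: P11/first 26 > P24/first 25 > P17/first 24 > P14/first 16 > P24/second 14 > P14/second 11 > P17/second 9 > P11/second 3.
P11 first at 26: fill all 6 ; 10 left.
P24/first (25): +3 ; 7 left.
P17/first (24): +3 ; 4 left.
4 remain; put them into P14 first at 16.
Total = 26×6 + 25×3 + 24×3 + 16×4 = 367.

367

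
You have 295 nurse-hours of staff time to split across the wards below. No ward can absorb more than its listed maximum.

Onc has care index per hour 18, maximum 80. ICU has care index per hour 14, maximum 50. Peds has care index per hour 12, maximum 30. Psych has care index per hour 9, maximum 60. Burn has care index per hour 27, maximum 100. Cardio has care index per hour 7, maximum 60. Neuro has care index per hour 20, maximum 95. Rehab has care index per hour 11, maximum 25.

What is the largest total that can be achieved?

Order the wards by care index per hour: Burn 27 > Neuro 20 > Onc 18 > ICU 14 > Peds 12 > Rehab 11 > Psych 9 > Cardio 7.
Give Burn 100 to hit its cap of 100 → 195 left.
Give Neuro 95 to hit its cap of 95 → 100 left.
Onc: +80 to 80 (cap) → 20 left.
Only 20 left; ICU takes them to reach 20.
Total = 18×80 + 14×20 + 27×100 + 20×95 = 6320.

6320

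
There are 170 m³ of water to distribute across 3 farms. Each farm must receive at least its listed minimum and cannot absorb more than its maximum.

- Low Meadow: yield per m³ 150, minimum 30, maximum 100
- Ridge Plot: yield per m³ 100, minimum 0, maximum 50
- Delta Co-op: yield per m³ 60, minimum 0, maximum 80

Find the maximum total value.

Meeting every minimum uses 30+0+0 = 30 m³, leaving 140.
Rank by yield per m³: Low Meadow 150 > Ridge Plot 100 > Delta Co-op 60.
Low Meadow takes 70 more to reach its cap of 100 — 70 left.
Give Ridge Plot 50 more to hit its cap of 50 — 20 left.
Delta Co-op: +20 (room for 80) → 20. Pool exhausted.
Total = 150×100 + 100×50 + 60×20 = 21200.

21200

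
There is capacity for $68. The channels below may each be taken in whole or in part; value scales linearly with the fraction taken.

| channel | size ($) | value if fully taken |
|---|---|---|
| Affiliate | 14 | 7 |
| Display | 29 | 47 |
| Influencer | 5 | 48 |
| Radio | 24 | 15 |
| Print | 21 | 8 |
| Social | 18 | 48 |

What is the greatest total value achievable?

153

Sort by value density: Influencer 48/5≈9.6, Social 48/18≈2.67, Display 47/29≈1.62, Radio 15/24≈0.625, Affiliate 7/14≈0.5, Print 8/21≈0.381.
Take all of Influencer (5 $, value 48) ; 63 $ left.
Take all of Social (18 $, value 48) ; 45 $ left.
Take all of Display (29 $, value 47) ; 16 $ left.
16 $ left: a 16/24 share of Radio gives 15×16/24 = 10.
Total value = 153.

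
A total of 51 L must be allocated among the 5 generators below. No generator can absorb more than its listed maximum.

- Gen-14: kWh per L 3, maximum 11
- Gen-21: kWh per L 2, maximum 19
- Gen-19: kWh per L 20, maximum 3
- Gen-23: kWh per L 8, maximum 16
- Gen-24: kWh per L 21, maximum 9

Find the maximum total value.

Highest kWh per L first: Gen-24 21 > Gen-19 20 > Gen-23 8 > Gen-14 3 > Gen-21 2.
Give Gen-24 9 to hit its cap of 9 ; 42 left.
Gen-19: +3 to 3 (cap) ; 39 left.
Gen-23 takes 16 to reach its cap of 16 ; 23 left.
Give Gen-14 11 to hit its cap of 11 ; 12 left.
Gen-21 has room for 19 but only 12 remain, so it gets 12.
Total = 3×11 + 2×12 + 20×3 + 8×16 + 21×9 = 434.

434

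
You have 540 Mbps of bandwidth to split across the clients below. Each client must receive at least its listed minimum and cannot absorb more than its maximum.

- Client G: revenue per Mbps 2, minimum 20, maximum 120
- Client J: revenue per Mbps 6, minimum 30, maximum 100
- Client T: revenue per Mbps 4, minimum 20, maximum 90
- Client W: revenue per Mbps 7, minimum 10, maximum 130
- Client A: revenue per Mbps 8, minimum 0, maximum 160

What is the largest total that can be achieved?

Meeting every minimum uses 20+30+20+10+0 = 80 Mbps, leaving 460.
Order the clients by revenue per Mbps: Client A 8 > Client W 7 > Client J 6 > Client T 4 > Client G 2.
Client A takes 160 more to reach its cap of 160 — 300 left.
Give Client W 120 more to hit its cap of 130 — 180 left.
Give Client J 70 more to hit its cap of 100 — 110 left.
Client T: +70 to 90 (cap) — 40 left.
Client G has room for 100 more but only 40 remain, so it gets 60.
Total = 2×60 + 6×100 + 4×90 + 7×130 + 8×160 = 3270.

3270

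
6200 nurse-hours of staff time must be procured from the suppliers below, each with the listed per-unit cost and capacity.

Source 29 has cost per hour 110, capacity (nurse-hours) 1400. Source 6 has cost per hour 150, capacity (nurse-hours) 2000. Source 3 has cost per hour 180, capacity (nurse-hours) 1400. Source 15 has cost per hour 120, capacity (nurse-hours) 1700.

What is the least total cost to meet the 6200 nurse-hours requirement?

856000

Fill from the cheapest supplier first.
Source 29 (110): use full 1400 → 4800 nurse-hours to go.
Source 15 (120): use full 1700 → 3100 nurse-hours to go.
Source 6 (150): use full 2000 → 1100 nurse-hours to go.
Take 1100 from Source 3 at 180 to finish.
Cost = 1400×110 + 1700×120 + 2000×150 + 1100×180 = 856000.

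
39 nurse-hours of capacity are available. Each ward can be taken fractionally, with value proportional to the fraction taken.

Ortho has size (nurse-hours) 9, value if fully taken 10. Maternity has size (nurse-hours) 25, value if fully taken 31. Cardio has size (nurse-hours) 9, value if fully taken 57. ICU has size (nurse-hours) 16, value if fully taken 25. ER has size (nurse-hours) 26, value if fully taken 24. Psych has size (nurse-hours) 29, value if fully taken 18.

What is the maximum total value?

99.36

Sort by value density: Cardio 57/9≈6.33, ICU 25/16≈1.56, Maternity 31/25≈1.24, Ortho 10/9≈1.11, ER 24/26≈0.923, Psych 18/29≈0.621.
All 9 nurse-hours of Cardio fit (value 57) → 30 remain.
Take all of ICU (16 nurse-hours, value 25) → 14 nurse-hours left.
Only 14 nurse-hours remain; take 14/25 of Maternity for value 31×14/25 = 17.36.
Total value = 99.36.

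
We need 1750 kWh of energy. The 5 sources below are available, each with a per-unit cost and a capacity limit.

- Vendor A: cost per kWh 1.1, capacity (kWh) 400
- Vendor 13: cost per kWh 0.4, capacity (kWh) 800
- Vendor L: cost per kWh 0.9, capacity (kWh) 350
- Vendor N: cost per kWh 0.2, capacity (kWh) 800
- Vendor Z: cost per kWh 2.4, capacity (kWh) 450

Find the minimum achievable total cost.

Use sources in increasing cost order.
Vendor N at 0.2: take all 800 kWh ; 950 still needed.
Vendor 13 (0.4): use full 800 ; 150 kWh to go.
Vendor L (0.9): take the remaining 150 ; done.
Vendor A, Vendor Z: unused.
Cost = 800×0.2 + 800×0.4 + 150×0.9 = 615.

615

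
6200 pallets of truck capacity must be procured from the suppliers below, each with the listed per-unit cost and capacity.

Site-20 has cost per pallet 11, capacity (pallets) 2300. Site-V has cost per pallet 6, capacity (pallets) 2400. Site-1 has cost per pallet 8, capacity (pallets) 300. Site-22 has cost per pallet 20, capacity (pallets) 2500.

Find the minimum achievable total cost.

66100

Fill from the cheapest supplier first.
Site-V at 6: take all 2400 pallets → 3800 still needed.
Site-1 (8): use full 300 → 3500 pallets to go.
Site-20 (11): use full 2300 → 1200 pallets to go.
Site-22 (20): take the remaining 1200 → done.
Cost = 2400×6 + 300×8 + 2300×11 + 1200×20 = 66100.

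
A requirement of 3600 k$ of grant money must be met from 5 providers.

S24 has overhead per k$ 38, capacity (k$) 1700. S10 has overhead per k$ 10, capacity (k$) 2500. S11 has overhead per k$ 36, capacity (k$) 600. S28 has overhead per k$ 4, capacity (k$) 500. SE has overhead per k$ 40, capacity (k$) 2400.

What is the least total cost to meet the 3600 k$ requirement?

48600

Fill from the cheapest provider first.
S28 at 4: take all 500 k$ ; 3100 still needed.
Take 2500 from S10 at 10 ; need 600 more.
Take 600 from S11 at 36 ; need 0 more.
S24, SE: unused.
Cost = 500×4 + 2500×10 + 600×36 = 48600.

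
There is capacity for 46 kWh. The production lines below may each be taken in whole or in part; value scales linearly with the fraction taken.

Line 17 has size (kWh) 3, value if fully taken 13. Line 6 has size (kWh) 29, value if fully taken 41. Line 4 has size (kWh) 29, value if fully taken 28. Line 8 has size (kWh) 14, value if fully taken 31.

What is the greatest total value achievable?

85

Best value per unit of size first: Line 17 13/3≈4.33, Line 8 31/14≈2.21, Line 6 41/29≈1.41, Line 4 28/29≈0.966.
Line 17: take in full, 3 kWh for value 13 — 43 left.
Line 8: take in full, 14 kWh for value 31 — 29 left.
Line 6: take in full, 29 kWh for value 41 — 0 left.
Total value = 85.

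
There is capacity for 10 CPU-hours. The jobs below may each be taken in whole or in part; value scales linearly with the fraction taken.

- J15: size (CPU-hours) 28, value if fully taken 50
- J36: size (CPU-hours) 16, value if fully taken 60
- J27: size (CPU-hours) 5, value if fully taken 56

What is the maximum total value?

74.75

Sort by value density: J27 56/5≈11.2, J36 60/16≈3.75, J15 50/28≈1.79.
All 5 CPU-hours of J27 fit (value 56) → 5 remain.
Fill the last 5 CPU-hours with part of J36: 5/16 of it earns 18.75.
Total value = 74.75.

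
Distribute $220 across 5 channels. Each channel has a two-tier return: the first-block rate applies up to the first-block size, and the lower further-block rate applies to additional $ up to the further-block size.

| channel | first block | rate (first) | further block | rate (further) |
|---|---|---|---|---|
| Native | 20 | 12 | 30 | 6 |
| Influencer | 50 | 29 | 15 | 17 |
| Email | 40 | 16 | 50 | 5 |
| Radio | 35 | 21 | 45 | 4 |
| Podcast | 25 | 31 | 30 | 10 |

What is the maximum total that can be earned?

Order all 10 blocks by rate: Podcast/first 31 > Influencer/first 29 > Radio/first 21 > Influencer/second 17 > Email/first 16 > Native/first 12 > Podcast/second 10 > Native/second 6 > Email/second 5 > Radio/second 4.
Podcast/first (31): +25 → 195 left.
Influencer first at 29: fill all 50 → 145 left.
Radio first at 21: fill all 35 → 110 left.
Influencer second at 17: fill all 15 → 95 left.
Email/first (16): +40 → 55 left.
Fill Native first block (20 at 12) → 35 left.
Fill Podcast second block (30 at 10) → 5 left.
5 remain; put them into Native second at 6.
Total = 31×25 + 29×50 + 21×35 + 17×15 + 16×40 + 12×20 + 10×30 + 6×5 = 4425.

4425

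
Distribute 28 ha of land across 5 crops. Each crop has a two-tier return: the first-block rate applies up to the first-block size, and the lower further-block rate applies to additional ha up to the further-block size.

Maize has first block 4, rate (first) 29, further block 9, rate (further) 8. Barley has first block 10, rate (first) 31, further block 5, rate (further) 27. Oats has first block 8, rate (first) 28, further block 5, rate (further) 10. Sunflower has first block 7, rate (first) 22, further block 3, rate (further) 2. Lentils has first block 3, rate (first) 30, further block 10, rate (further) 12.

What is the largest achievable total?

821

Rank every tier by rate: Barley/tier1 31 > Lentils/tier1 30 > Maize/tier1 29 > Oats/tier1 28 > Barley/tier2 27 > Sunflower/tier1 22 > Lentils/tier2 12 > Oats/tier2 10 > Maize/tier2 8 > Sunflower/tier2 2.
Barley tier1 at 31: fill all 10 ; 18 left.
Lentils tier1 at 30: fill all 3 ; 15 left.
Maize/tier1 (29): +4 ; 11 left.
Oats tier1 at 28: fill all 8 ; 3 left.
Barley/tier2: +3 of 5 at 27; pool empty.
Total = 31×10 + 30×3 + 29×4 + 28×8 + 27×3 = 821.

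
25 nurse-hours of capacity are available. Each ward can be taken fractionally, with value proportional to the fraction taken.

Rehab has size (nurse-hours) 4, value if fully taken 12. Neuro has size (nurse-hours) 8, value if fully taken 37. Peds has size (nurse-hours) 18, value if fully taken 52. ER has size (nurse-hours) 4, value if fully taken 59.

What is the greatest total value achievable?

134

Sort by value density: ER 59/4≈14.8, Neuro 37/8≈4.62, Rehab 12/4≈3, Peds 52/18≈2.89.
ER: take in full, 4 nurse-hours for value 59 ; 21 left.
All 8 nurse-hours of Neuro fit (value 37) ; 13 remain.
All 4 nurse-hours of Rehab fit (value 12) ; 9 remain.
Fill the last 9 nurse-hours with part of Peds: 9/18 of it earns 26.
Total value = 134.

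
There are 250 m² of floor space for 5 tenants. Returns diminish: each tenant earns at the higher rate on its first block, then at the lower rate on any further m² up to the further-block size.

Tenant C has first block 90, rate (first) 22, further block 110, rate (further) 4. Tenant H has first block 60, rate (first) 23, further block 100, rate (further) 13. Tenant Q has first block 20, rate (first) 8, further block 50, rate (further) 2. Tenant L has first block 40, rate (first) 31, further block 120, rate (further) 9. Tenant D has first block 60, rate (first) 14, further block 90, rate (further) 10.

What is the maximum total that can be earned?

Treat each block as its own option and order by rate: Tenant L/tier1 31 > Tenant H/tier1 23 > Tenant C/tier1 22 > Tenant D/tier1 14 > Tenant H/tier2 13 > Tenant D/tier2 10 > Tenant L/tier2 9 > Tenant Q/tier1 8 > Tenant C/tier2 4 > Tenant Q/tier2 2.
Tenant L tier1 at 31: fill all 40 — 210 left.
Tenant H/tier1 (23): +60 — 150 left.
Fill Tenant C tier1 block (90 at 22) — 60 left.
Tenant D tier1 at 14: fill all 60 — 0 left.
Total = 31×40 + 23×60 + 22×90 + 14×60 = 5440.

5440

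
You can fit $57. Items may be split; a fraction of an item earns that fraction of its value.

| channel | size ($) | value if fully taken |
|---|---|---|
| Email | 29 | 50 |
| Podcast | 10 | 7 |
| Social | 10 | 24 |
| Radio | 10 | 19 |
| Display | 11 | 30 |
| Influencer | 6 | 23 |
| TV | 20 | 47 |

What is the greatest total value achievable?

Rank by value-to-size ratio: Influencer 23/6≈3.83, Display 30/11≈2.73, Social 24/10≈2.4, TV 47/20≈2.35, Radio 19/10≈1.9, Email 50/29≈1.72, Podcast 7/10≈0.7.
Take all of Influencer (6 $, value 23) → 51 $ left.
Display: take in full, 11 $ for value 30 → 40 left.
Social: take in full, 10 $ for value 24 → 30 left.
All 20 $ of TV fit (value 47) → 10 remain.
All 10 $ of Radio fit (value 19) → 0 remain.
Total value = 143.

143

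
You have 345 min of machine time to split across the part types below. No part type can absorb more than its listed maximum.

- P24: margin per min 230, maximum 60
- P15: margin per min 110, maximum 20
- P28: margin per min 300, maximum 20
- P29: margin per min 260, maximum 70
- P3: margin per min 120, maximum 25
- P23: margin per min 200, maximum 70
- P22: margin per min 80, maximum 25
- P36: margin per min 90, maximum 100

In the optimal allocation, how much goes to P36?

Rank by margin per min: P28 300 > P29 260 > P24 230 > P23 200 > P3 120 > P15 110 > P36 90 > P22 80.
P28: +20 to 20 (cap) ; 325 left.
P29: +70 to 70 (cap) ; 255 left.
Give P24 60 to hit its cap of 60 ; 195 left.
Give P23 70 to hit its cap of 70 ; 125 left.
Give P3 25 to hit its cap of 25 ; 100 left.
Give P15 20 to hit its cap of 20 ; 80 left.
P36: +80 (room for 100) → 80. Pool exhausted.

80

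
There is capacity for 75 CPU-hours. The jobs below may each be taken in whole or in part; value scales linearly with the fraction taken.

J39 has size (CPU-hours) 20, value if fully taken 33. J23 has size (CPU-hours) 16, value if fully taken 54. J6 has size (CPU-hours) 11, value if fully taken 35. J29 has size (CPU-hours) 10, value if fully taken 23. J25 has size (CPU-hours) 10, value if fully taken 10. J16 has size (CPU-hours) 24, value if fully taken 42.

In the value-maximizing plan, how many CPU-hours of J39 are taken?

14

Rank by value-to-size ratio: J23 54/16≈3.38, J6 35/11≈3.18, J29 23/10≈2.3, J16 42/24≈1.75, J39 33/20≈1.65, J25 10/10≈1.
All 16 CPU-hours of J23 fit (value 54) — 59 remain.
All 11 CPU-hours of J6 fit (value 35) — 48 remain.
All 10 CPU-hours of J29 fit (value 23) — 38 remain.
All 24 CPU-hours of J16 fit (value 42) — 14 remain.
14 CPU-hours left: a 14/20 share of J39 gives 33×14/20 = 23.1.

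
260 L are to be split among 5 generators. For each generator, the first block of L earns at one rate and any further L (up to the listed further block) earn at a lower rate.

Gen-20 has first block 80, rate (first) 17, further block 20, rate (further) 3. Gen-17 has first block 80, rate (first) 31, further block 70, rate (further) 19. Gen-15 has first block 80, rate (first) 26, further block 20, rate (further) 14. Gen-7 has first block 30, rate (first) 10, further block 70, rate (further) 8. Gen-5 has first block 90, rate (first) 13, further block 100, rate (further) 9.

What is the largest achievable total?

Rank every tier by rate: Gen-17/tier1 31 > Gen-15/tier1 26 > Gen-17/tier2 19 > Gen-20/tier1 17 > Gen-15/tier2 14 > Gen-5/tier1 13 > Gen-7/tier1 10 > Gen-5/tier2 9 > Gen-7/tier2 8 > Gen-20/tier2 3.
Gen-17 tier1 at 31: fill all 80 ; 180 left.
Fill Gen-15 tier1 block (80 at 26) ; 100 left.
Gen-17/tier2 (19): +70 ; 30 left.
Gen-20 tier1 at 17: only 30 left, fill 30.
Total = 31×80 + 26×80 + 19×70 + 17×30 = 6400.

6400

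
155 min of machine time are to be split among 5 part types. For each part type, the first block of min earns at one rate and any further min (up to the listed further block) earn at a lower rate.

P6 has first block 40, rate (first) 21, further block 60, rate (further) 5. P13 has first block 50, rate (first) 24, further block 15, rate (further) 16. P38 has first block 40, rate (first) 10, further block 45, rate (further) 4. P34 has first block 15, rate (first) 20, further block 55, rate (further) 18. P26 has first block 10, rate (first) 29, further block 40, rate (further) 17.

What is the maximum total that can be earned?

Treat each block as its own option and order by rate: P26/tier1 29 > P13/tier1 24 > P6/tier1 21 > P34/tier1 20 > P34/tier2 18 > P26/tier2 17 > P13/tier2 16 > P38/tier1 10 > P6/tier2 5 > P38/tier2 4.
P26/tier1 (29): +10 ; 145 left.
P13 tier1 at 24: fill all 50 ; 95 left.
P6 tier1 at 21: fill all 40 ; 55 left.
Fill P34 tier1 block (15 at 20) ; 40 left.
P34 tier2 at 18: only 40 left, fill 40.
Total = 29×10 + 24×50 + 21×40 + 20×15 + 18×40 = 3350.

3350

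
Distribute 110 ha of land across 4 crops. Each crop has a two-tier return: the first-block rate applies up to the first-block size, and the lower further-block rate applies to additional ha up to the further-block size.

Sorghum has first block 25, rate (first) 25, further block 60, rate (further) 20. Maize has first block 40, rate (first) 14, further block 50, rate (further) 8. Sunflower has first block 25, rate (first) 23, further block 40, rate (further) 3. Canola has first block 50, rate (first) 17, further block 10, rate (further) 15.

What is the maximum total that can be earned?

Rank every tier by rate: Sorghum/T1 25 > Sunflower/T1 23 > Sorghum/T2 20 > Canola/T1 17 > Canola/T2 15 > Maize/T1 14 > Maize/T2 8 > Sunflower/T2 3.
Sorghum T1 at 25: fill all 25 — 85 left.
Fill Sunflower T1 block (25 at 23) — 60 left.
Fill Sorghum T2 block (60 at 20) — 0 left.
Total = 25×25 + 23×25 + 20×60 = 2400.

2400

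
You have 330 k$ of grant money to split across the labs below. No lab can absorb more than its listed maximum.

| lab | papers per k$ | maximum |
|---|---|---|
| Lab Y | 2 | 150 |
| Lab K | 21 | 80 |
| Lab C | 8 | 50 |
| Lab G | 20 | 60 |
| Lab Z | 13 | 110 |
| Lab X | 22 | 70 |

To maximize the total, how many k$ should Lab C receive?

Order the labs by papers per k$: Lab X 22 > Lab K 21 > Lab G 20 > Lab Z 13 > Lab C 8 > Lab Y 2.
Lab X: +70 to 70 (cap) — 260 left.
Lab K takes 80 to reach its cap of 80 — 180 left.
Give Lab G 60 to hit its cap of 60 — 120 left.
Give Lab Z 110 to hit its cap of 110 — 10 left.
Lab C: +10 (room for 50) → 10. Pool exhausted.

10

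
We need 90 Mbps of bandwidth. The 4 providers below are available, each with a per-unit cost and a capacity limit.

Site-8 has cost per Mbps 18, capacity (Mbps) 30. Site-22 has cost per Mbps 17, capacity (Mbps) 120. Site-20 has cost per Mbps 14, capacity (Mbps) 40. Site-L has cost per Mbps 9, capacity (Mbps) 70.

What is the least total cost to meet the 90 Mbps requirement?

910

Cheapest first:
Site-L (9): use full 70 ; 20 Mbps to go.
Site-20 at 14: take 20 of its 40 ; requirement met.
Site-22, Site-8: unused.
Cost = 70×9 + 20×14 = 910.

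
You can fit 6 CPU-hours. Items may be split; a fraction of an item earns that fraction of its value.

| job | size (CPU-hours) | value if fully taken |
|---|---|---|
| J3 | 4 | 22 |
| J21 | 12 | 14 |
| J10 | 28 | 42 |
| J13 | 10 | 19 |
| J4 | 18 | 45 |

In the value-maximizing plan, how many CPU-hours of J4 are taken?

2

Sort by value density: J3 22/4≈5.5, J4 45/18≈2.5, J13 19/10≈1.9, J10 42/28≈1.5, J21 14/12≈1.17.
J3: take in full, 4 CPU-hours for value 22 → 2 left.
2 CPU-hours left: a 2/18 share of J4 gives 45×2/18 = 5.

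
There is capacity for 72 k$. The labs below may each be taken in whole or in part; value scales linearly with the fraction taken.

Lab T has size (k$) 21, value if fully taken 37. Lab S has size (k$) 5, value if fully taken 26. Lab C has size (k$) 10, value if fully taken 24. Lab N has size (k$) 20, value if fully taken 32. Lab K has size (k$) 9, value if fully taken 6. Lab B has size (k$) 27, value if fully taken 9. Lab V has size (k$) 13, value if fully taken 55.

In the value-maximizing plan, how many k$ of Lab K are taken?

3

Best value per unit of size first: Lab S 26/5≈5.2, Lab V 55/13≈4.23, Lab C 24/10≈2.4, Lab T 37/21≈1.76, Lab N 32/20≈1.6, Lab K 6/9≈0.667, Lab B 9/27≈0.333.
All 5 k$ of Lab S fit (value 26) — 67 remain.
All 13 k$ of Lab V fit (value 55) — 54 remain.
Take all of Lab C (10 k$, value 24) — 44 k$ left.
All 21 k$ of Lab T fit (value 37) — 23 remain.
All 20 k$ of Lab N fit (value 32) — 3 remain.
3 k$ left: a 3/9 share of Lab K gives 6×3/9 = 2.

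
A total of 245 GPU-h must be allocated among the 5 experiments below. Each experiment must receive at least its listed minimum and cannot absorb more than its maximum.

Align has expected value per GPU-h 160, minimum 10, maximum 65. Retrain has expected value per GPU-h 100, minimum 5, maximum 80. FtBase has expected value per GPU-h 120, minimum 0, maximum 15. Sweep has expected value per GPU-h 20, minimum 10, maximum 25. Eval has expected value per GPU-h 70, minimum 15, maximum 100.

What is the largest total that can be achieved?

Meeting every minimum uses 10+5+0+10+15 = 40 GPU-h, leaving 205.
Highest expected value per GPU-h first: Align 160 > FtBase 120 > Retrain 100 > Eval 70 > Sweep 20.
Give Align 55 more to hit its cap of 65 — 150 left.
FtBase takes 15 more to reach its cap of 15 — 135 left.
Retrain: +75 to 80 (cap) — 60 left.
Eval: +60 (room for 85) → 75. Pool exhausted.
Total = 160×65 + 100×80 + 120×15 + 20×10 + 70×75 = 25650.

25650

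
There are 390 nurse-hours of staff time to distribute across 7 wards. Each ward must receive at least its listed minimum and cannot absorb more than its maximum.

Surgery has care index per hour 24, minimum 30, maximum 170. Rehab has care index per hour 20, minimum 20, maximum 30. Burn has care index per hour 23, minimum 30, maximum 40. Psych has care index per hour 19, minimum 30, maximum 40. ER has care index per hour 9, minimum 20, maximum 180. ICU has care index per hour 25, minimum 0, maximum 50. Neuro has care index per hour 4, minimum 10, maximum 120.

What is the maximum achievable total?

Meeting every minimum uses 30+20+30+30+20+0+10 = 140 nurse-hours, leaving 250.
Rank by care index per hour: ICU 25 > Surgery 24 > Burn 23 > Rehab 20 > Psych 19 > ER 9 > Neuro 4.
Give ICU 50 more to hit its cap of 50 ; 200 left.
Surgery: +140 to 170 (cap) ; 60 left.
Give Burn 10 more to hit its cap of 40 ; 50 left.
Rehab: +10 to 30 (cap) ; 40 left.
Psych takes 10 more to reach its cap of 40 ; 30 left.
Only 30 left; ER takes them to reach 50.
Total = 24×170 + 20×30 + 23×40 + 19×40 + 9×50 + 25×50 + 4×10 = 8100.

8100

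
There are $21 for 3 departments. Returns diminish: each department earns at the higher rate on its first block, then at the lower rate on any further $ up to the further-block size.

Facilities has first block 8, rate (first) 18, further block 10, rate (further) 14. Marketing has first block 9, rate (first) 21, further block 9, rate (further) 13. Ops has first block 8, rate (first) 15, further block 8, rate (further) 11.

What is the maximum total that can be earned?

Rank every tier by rate: Marketing/first 21 > Facilities/first 18 > Ops/first 15 > Facilities/second 14 > Marketing/second 13 > Ops/second 11.
Marketing/first (21): +9 ; 12 left.
Facilities/first (18): +8 ; 4 left.
4 remain; put them into Ops first at 15.
Total = 21×9 + 18×8 + 15×4 = 393.

393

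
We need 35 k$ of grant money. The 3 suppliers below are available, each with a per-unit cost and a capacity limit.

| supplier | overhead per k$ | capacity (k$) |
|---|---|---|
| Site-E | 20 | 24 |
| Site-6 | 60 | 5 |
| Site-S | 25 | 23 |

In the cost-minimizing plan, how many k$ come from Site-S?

Fill from the cheapest supplier first.
Take 24 from Site-E at 20 → need 11 more.
Take 11 from Site-S at 25 to finish.
Site-6: unused.

11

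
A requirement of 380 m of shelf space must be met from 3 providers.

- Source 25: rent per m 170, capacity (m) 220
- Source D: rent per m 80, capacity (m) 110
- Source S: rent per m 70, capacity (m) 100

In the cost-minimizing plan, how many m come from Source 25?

170

Fill from the cheapest provider first.
Take 100 from Source S at 70 → need 280 more.
Source D at 80: take all 110 m → 170 still needed.
Source 25 at 170: take 170 of its 220 → requirement met.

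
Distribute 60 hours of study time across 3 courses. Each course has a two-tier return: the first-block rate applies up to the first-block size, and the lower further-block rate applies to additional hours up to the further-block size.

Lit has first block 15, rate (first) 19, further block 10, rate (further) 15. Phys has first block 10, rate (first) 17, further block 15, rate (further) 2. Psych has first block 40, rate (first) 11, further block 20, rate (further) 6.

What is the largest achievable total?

880

Treat each block as its own option and order by rate: Lit/first 19 > Phys/first 17 > Lit/second 15 > Psych/first 11 > Psych/second 6 > Phys/second 2.
Fill Lit first block (15 at 19) — 45 left.
Phys first at 17: fill all 10 — 35 left.
Fill Lit second block (10 at 15) — 25 left.
25 remain; put them into Psych first at 11.
Total = 19×15 + 17×10 + 15×10 + 11×25 = 880.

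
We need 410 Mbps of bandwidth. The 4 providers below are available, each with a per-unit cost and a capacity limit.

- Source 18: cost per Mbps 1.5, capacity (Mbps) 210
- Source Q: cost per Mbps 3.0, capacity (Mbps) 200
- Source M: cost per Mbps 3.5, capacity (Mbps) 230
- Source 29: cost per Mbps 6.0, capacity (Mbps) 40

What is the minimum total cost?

Cheapest first:
Take 210 from Source 18 at 1.5 — need 200 more.
Source Q at 3.0: take all 200 Mbps — 0 still needed.
Source M, Source 29: unused.
Cost = 210×1.5 + 200×3.0 = 915.

915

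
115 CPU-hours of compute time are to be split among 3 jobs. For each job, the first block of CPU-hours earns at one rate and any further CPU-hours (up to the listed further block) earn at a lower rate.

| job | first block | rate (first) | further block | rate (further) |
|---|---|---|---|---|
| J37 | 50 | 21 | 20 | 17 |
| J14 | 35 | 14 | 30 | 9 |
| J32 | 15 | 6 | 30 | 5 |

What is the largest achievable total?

1970

Treat each block as its own option and order by rate: J37/tier1 21 > J37/tier2 17 > J14/tier1 14 > J14/tier2 9 > J32/tier1 6 > J32/tier2 5.
J37 tier1 at 21: fill all 50 ; 65 left.
Fill J37 tier2 block (20 at 17) ; 45 left.
J14 tier1 at 14: fill all 35 ; 10 left.
10 remain; put them into J14 tier2 at 9.
Total = 21×50 + 17×20 + 14×35 + 9×10 = 1970.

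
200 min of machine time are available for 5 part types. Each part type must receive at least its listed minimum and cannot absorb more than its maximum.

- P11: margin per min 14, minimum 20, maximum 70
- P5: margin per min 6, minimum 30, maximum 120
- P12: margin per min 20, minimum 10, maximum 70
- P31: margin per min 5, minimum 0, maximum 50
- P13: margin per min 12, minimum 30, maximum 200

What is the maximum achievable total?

Meeting every minimum uses 20+30+10+0+30 = 90 min, leaving 110.
Rank by margin per min: P12 20 > P11 14 > P13 12 > P5 6 > P31 5.
P12 takes 60 more to reach its cap of 70 — 50 left.
P11: +50 to 70 (cap) — 0 left.
Total = 14×70 + 6×30 + 20×70 + 12×30 = 2920.

2920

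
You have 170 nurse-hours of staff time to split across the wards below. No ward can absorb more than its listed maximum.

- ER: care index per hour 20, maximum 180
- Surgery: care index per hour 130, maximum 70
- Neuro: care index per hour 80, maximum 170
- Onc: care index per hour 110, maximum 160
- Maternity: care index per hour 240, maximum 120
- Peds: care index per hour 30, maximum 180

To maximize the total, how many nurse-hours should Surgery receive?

Order the wards by care index per hour: Maternity 240 > Surgery 130 > Onc 110 > Neuro 80 > Peds 30 > ER 20.
Maternity takes 120 to reach its cap of 120 — 50 left.
Surgery: +50 (room for 70) → 50. Pool exhausted.

50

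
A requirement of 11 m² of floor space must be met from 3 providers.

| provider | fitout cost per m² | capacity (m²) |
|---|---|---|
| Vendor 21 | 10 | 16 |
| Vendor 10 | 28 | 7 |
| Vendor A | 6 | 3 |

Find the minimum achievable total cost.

98

Cheapest first:
Vendor A at 6: take all 3 m² → 8 still needed.
Vendor 21 at 10: take 8 of its 16 → requirement met.
Vendor 10: unused.
Cost = 3×6 + 8×10 = 98.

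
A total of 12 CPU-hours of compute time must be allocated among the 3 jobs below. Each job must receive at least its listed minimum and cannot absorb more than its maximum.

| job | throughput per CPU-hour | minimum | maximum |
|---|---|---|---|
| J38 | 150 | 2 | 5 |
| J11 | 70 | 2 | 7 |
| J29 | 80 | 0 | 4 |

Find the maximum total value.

Meeting every minimum uses 2+2+0 = 4 CPU-hours, leaving 8.
Rank by throughput per CPU-hour: J38 150 > J29 80 > J11 70.
J38 takes 3 more to reach its cap of 5 ; 5 left.
J29: +4 to 4 (cap) ; 1 left.
Only 1 left; J11 takes them to reach 3.
Total = 150×5 + 70×3 + 80×4 = 1280.

1280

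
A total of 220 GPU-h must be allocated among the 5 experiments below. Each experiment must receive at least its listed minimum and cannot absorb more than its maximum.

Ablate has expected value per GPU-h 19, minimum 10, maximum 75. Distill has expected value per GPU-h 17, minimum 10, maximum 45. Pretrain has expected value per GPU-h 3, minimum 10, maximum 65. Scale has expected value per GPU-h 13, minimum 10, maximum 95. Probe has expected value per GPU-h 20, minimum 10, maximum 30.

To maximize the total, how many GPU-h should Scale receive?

60

Meeting every minimum uses 10+10+10+10+10 = 50 GPU-h, leaving 170.
Order the experiments by expected value per GPU-h: Probe 20 > Ablate 19 > Distill 17 > Scale 13 > Pretrain 3.
Probe: +20 to 30 (cap) ; 150 left.
Ablate: +65 to 75 (cap) ; 85 left.
Distill: +35 to 45 (cap) ; 50 left.
Scale has room for 85 more but only 50 remain, so it gets 60.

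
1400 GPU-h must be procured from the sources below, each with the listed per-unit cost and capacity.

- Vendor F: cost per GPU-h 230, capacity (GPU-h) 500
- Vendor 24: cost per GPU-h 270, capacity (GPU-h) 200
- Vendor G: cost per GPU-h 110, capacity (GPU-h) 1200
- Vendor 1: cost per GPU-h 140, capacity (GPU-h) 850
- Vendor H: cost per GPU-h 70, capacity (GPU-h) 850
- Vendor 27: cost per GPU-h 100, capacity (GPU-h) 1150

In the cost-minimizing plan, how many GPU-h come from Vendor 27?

Use sources in increasing cost order.
Take 850 from Vendor H at 70 — need 550 more.
Vendor 27 at 100: take 550 of its 1150 — requirement met.
Vendor G, Vendor 1, Vendor F, Vendor 24: unused.

550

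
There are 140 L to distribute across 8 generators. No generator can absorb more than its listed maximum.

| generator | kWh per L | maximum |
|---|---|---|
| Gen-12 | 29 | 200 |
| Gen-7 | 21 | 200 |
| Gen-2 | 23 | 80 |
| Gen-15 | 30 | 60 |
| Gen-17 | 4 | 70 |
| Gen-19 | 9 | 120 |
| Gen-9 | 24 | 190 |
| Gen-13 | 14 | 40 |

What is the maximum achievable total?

Highest kWh per L first: Gen-15 30 > Gen-12 29 > Gen-9 24 > Gen-2 23 > Gen-7 21 > Gen-13 14 > Gen-19 9 > Gen-17 4.
Gen-15 takes 60 to reach its cap of 60 → 80 left.
Gen-12: +80 (room for 200) → 80. Pool exhausted.
Total = 29×80 + 30×60 = 4120.

4120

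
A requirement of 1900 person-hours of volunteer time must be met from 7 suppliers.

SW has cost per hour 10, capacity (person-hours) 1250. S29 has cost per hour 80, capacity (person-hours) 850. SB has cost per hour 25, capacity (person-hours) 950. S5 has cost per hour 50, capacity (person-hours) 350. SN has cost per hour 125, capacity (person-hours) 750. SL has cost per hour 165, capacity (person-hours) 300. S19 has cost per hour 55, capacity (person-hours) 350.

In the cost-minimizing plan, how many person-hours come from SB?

650

Fill from the cheapest supplier first.
Take 1250 from SW at 10 → need 650 more.
SB at 25: take 650 of its 950 → requirement met.
S5, S19, S29, SN, SL: unused.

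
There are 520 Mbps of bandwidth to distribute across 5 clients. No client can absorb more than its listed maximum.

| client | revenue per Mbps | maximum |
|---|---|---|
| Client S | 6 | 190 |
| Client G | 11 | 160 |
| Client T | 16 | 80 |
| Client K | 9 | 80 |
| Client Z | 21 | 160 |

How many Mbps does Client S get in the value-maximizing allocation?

Rank by revenue per Mbps: Client Z 21 > Client T 16 > Client G 11 > Client K 9 > Client S 6.
Client Z: +160 to 160 (cap) ; 360 left.
Give Client T 80 to hit its cap of 80 ; 280 left.
Client G: +160 to 160 (cap) ; 120 left.
Client K takes 80 to reach its cap of 80 ; 40 left.
Client S has room for 190 but only 40 remain, so it gets 40.

40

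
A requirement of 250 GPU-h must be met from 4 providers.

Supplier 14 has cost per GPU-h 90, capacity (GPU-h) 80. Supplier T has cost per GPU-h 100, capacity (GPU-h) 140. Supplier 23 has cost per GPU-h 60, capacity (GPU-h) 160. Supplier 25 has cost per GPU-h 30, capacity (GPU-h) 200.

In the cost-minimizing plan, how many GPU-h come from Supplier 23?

Use providers in increasing cost order.
Supplier 25 at 30: take all 200 GPU-h — 50 still needed.
Supplier 23 (60): take the remaining 50 — done.
Supplier 14, Supplier T: unused.

50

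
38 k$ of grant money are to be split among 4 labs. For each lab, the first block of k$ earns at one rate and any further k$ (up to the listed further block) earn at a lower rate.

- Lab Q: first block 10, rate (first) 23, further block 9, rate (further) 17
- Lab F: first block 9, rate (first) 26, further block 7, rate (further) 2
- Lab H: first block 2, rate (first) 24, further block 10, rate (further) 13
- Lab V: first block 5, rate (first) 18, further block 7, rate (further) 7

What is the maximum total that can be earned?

Treat each block as its own option and order by rate: Lab F/T1 26 > Lab H/T1 24 > Lab Q/T1 23 > Lab V/T1 18 > Lab Q/T2 17 > Lab H/T2 13 > Lab V/T2 7 > Lab F/T2 2.
Fill Lab F T1 block (9 at 26) ; 29 left.
Fill Lab H T1 block (2 at 24) ; 27 left.
Lab Q/T1 (23): +10 ; 17 left.
Lab V T1 at 18: fill all 5 ; 12 left.
Lab Q/T2 (17): +9 ; 3 left.
3 remain; put them into Lab H T2 at 13.
Total = 26×9 + 24×2 + 23×10 + 18×5 + 17×9 + 13×3 = 794.

794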